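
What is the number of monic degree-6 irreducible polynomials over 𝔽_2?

9

By the necklace-counting formula, N_2(6) = (1/6) Σ_{d|6} μ(6/d)·2^d.
Divisors of 6: 1, 2, 3, 6; μ(6/d) for each: 1, -1, -1, 1.
Σ = 2^1 − 2^2 − 2^3 + 2^6 = 54.
N = 54/6 = 9.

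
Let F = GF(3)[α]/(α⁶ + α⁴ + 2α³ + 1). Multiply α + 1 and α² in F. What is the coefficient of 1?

0

Multiply in GF(3)[α]: (α + 1)·(α²) = α³ + α².
Reduced: α³ + α².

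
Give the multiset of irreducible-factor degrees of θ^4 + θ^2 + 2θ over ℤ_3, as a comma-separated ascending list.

Write h(θ) = θ^4 + θ^2 + 2θ.
Roots in ℤ_3: h(0) = 0 → root; h(1) = 1; h(2) = 0 → root.
Linear factors from roots: (θ), (θ + 1).
Complete factorization: h(θ) = (θ)·(θ + 1)·(θ^2 + 2θ + 2).
Factor degrees with multiplicity: 1 + 1 + 2 = 4.

1, 1, 2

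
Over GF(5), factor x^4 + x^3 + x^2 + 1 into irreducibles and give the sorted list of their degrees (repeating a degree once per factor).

4

Write f(x) = x^4 + x^3 + x^2 + 1.
Roots in GF(5): f(0) = 1; f(1) = 4; f(2) = 4; f(3) = 3; f(4) = 2.
Complete factorization: f(x) = (x^4 + x^3 + x^2 + 1).
Factor degrees with multiplicity: 4 = 4.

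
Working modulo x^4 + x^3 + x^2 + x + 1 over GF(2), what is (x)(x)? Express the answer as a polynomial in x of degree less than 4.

Multiply in GF(2)[x]: (x)·(x) = x^2.
Reduced: x^2.

x^2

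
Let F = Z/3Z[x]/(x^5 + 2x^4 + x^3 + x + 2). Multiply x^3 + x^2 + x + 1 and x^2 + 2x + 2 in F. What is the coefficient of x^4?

1

Multiply in Z/3Z[x]: (x^3 + x^2 + x + 1)·(x^2 + 2x + 2) = x^5 + 2x^3 + 2x^2 + x + 2.
Reduce using x^5 ≡ x^4 + 2x^3 + 2x + 1 (mod x^5 + 2x^4 + x^3 + x + 2).
Reduced: x^4 + x^3 + 2x^2.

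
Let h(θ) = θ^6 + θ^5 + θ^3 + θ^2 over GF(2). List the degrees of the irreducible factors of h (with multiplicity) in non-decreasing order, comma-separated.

1, 1, 1, 1, 2

Roots in GF(2): h(0) = 0 → root; h(1) = 0 → root.
Linear factors from roots: (θ), (θ + 1).
Complete factorization: h(θ) = (θ)^2·(θ + 1)^2·(θ^2 + θ + 1).
Factor degrees with multiplicity: 1 + 1 + 1 + 1 + 2 = 6.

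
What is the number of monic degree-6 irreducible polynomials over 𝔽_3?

Gauss's count: N_{3}(6) = (1/6) Σ_{d|6} μ(6/d)·3^d.
Divisors of 6: 1, 2, 3, 6; μ(6/d) for each: 1, -1, -1, 1.
Σ = 3^1 − 3^2 − 3^3 + 3^6 = 696.
N = 696/6 = 116.

116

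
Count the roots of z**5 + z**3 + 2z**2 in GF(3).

Write h(z) = z**5 + z**3 + 2z**2.
Evaluate at each of the 3 elements of GF(3):
h(0) = 0 → root; h(1) = 1; h(2) = 0 → root.
Roots: {0, 2}.

2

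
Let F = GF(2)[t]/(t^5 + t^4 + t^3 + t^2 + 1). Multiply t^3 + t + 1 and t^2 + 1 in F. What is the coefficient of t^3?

Multiply in GF(2)[t]: (t^3 + t + 1)·(t^2 + 1) = t^5 + t^2 + t + 1.
Reduce using t^5 ≡ t^4 + t^3 + t^2 + 1 (mod t^5 + t^4 + t^3 + t^2 + 1).
Reduced: t^4 + t^3 + t.

1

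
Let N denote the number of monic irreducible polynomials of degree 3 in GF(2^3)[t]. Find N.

x^(8^3) − x is the product of all monic irreducibles of degree dividing 3; Möbius inversion gives N = (1/3) Σ μ(3/d)·8^d.
Divisors of 3: 1, 3; μ(3/d) for each: -1, 1.
Σ = − 8^1 + 8^3 = 504.
N = 504/3 = 168.

168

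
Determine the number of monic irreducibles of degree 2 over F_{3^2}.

By the necklace-counting formula, N_9(2) = (1/2) Σ_{d|2} μ(2/d)·9^d.
Divisors of 2: 1, 2; μ(2/d) for each: -1, 1.
Σ = − 9^1 + 9^2 = 72.
N = 72/2 = 36.

36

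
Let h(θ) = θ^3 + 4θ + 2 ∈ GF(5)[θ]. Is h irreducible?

Check for roots in GF(5): h(0) = 2; h(1) = 2; h(2) = 3; h(3) = 1; h(4) = 2.
No roots. A degree-3 polynomial over a field with no linear factor is irreducible.

Yes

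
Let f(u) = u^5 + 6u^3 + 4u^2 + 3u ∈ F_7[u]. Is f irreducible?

Check for roots in F_7: f(0) = 0 → root; f(1) = 0 → root; f(2) = 4; f(3) = 2; f(4) = 0 → root; f(5) = 0 → root; f(6) = 1.
f(0) = 0, so (u) divides f(u); f is reducible.

No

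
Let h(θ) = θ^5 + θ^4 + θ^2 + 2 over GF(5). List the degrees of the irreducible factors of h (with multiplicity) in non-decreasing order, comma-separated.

1, 1, 3

Roots in GF(5): h(0) = 2; h(1) = 0 → root; h(2) = 4; h(3) = 0 → root; h(4) = 3.
Linear factors from roots: (θ + 4), (θ + 2).
Complete factorization: h(θ) = (θ + 2)·(θ + 4)·(θ^3 + 2θ + 4).
Factor degrees with multiplicity: 1 + 1 + 3 = 5.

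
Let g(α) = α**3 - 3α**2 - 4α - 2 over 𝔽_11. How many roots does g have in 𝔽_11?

1

Evaluate at each of the 11 elements of 𝔽_11:
g(0) = 9; g(1) = 3; g(2) = 8; g(3) = 8; g(4) = 9; g(5) = 6; g(6) = 5; g(7) = 1; g(8) = 0 → root; g(9) = 8; g(10) = 9.
Roots: {8}.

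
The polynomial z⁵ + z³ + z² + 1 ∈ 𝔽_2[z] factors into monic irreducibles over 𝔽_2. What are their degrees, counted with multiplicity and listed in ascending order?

Write f(z) = z⁵ + z³ + z² + 1.
Roots in 𝔽_2: f(0) = 1; f(1) = 0 → root.
Linear factors from roots: (z + 1).
Complete factorization: f(z) = (z + 1)^3·(z² + z + 1).
Factor degrees with multiplicity: 1 + 1 + 1 + 2 = 5.

1, 1, 1, 2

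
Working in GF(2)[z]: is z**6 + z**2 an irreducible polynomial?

No

Write g(z) = z**6 + z**2.
Check for roots in GF(2): g(0) = 0 → root; g(1) = 0 → root.
g(0) = 0, so (z) divides g(z); g is reducible.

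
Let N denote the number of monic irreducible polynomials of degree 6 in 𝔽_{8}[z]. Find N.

43596

By the necklace-counting formula, N_8(6) = (1/6) Σ_{d|6} μ(6/d)·8^d.
Divisors of 6: 1, 2, 3, 6; μ(6/d) for each: 1, -1, -1, 1.
Σ = 8^1 − 8^2 − 8^3 + 8^6 = 261576.
N = 261576/6 = 43596.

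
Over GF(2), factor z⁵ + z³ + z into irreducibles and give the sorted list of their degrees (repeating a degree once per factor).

Write f(z) = z⁵ + z³ + z.
Roots in GF(2): f(0) = 0 → root; f(1) = 1.
Linear factors from roots: (z).
Complete factorization: f(z) = (z)·(z² + z + 1)^2.
Factor degrees with multiplicity: 1 + 2 + 2 = 5.

1, 2, 2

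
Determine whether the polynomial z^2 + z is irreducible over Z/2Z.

No

Write m(z) = z^2 + z.
Check for roots in Z/2Z: m(0) = 0 → root; m(1) = 0 → root.
m(0) = 0, so (z) divides m(z); m is reducible.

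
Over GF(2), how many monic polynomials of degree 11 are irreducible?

186

Gauss's count: N_{2}(11) = (1/11) Σ_{d|11} μ(11/d)·2^d.
Divisors of 11: 1, 11; μ(11/d) for each: -1, 1.
Σ = − 2^1 + 2^11 = 2046.
N = 2046/11 = 186.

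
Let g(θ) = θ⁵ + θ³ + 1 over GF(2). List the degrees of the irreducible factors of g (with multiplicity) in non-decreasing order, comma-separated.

5

Roots in GF(2): g(0) = 1; g(1) = 1.
Complete factorization: g(θ) = (θ⁵ + θ³ + 1).
Factor degrees with multiplicity: 5 = 5.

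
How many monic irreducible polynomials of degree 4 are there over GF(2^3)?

1008

By the necklace-counting formula, N_8(4) = (1/4) Σ_{d|4} μ(4/d)·8^d.
Divisors of 4: 1, 2, 4; μ(4/d) for each: 0, -1, 1.
Σ = − 8^2 + 8^4 = 4032.
N = 4032/4 = 1008.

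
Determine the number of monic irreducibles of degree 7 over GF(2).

18

x^(2^7) − x is the product of all monic irreducibles of degree dividing 7; Möbius inversion gives N = (1/7) Σ μ(7/d)·2^d.
Divisors of 7: 1, 7; μ(7/d) for each: -1, 1.
Σ = − 2^1 + 2^7 = 126.
N = 126/7 = 18.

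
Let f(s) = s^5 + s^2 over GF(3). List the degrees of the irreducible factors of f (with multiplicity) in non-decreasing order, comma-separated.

Roots in GF(3): f(0) = 0 → root; f(1) = 2; f(2) = 0 → root.
Linear factors from roots: (s), (s + 1).
Complete factorization: f(s) = (s)^2·(s + 1)^3.
Factor degrees with multiplicity: 1 + 1 + 1 + 1 + 1 = 5.

1, 1, 1, 1, 1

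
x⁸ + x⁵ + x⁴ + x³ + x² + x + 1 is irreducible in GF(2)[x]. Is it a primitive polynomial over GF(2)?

Write f(x) = x⁸ + x⁵ + x⁴ + x³ + x² + x + 1.
|GF(2^8)^×| = 2^8 − 1 = 255. Prime factorization: 255 = 3·5·17.
f is primitive ⇔ x has order 255 in GF(2)[x]/(f), i.e. x^(255/q) ≠ 1 for each prime q | 255.
x^(85) mod f = 1
x^(51) mod f = x⁷ + x⁵ + x³ + x² + x + 1.
x^(15) mod f = x⁶ + x³ + x + 1.
Since x^(85) = 1, the order of x divides 85 < 255; not primitive.

No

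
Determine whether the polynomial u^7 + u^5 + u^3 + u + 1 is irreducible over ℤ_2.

Write m(u) = u^7 + u^5 + u^3 + u + 1.
Check for roots in ℤ_2: m(0) = 1; m(1) = 1.
No roots, so no linear factors.
Monic irreducibles of degree 2 over GF(2): u^2 + u + 1.
None of them divide m (all give nonzero remainder).
Monic irreducibles of degree 3 over GF(2): u^3 + u + 1, u^3 + u^2 + 1.
None of them divide m (all give nonzero remainder).
No irreducible factor of degree ≤ 3 exists, so m is irreducible over GF(2).

Yes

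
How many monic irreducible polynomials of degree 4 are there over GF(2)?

3

Gauss's count: N_{2}(4) = (1/4) Σ_{d|4} μ(4/d)·2^d.
Divisors of 4: 1, 2, 4; μ(4/d) for each: 0, -1, 1.
Σ = − 2^2 + 2^4 = 12.
N = 12/4 = 3.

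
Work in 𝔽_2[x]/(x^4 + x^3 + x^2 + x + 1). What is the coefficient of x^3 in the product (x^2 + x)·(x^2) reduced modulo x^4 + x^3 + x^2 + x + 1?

Multiply in 𝔽_2[x]: (x^2 + x)·(x^2) = x^4 + x^3.
Reduce using x^4 ≡ x^3 + x^2 + x + 1 (mod x^4 + x^3 + x^2 + x + 1).
Reduced: x^2 + x + 1.

0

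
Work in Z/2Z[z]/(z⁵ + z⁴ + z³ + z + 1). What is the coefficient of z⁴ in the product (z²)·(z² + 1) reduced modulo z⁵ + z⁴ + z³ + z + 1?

1

Multiply in Z/2Z[z]: (z²)·(z² + 1) = z⁴ + z².
Reduced: z⁴ + z².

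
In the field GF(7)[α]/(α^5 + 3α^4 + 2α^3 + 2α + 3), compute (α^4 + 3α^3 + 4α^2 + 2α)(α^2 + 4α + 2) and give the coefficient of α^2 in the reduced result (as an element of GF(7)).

0

Multiply in GF(7)[α]: (α^4 + 3α^3 + 4α^2 + 2α)·(α^2 + 4α + 2) = α^6 + 4α^4 + 3α^3 + 2α^2 + 4α.
Reduce using α^5 ≡ 4α^4 + 5α^3 + 5α + 4 (mod α^5 + 3α^4 + 2α^3 + 2α + 3).
Reduced: 4α^4 + 2α^3 + 2.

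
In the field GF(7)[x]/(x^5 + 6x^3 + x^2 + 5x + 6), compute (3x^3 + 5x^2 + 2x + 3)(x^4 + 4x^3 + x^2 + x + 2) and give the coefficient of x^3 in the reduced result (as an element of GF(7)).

0

Multiply in GF(7)[x]: (3x^3 + 5x^2 + 2x + 3)·(x^4 + 4x^3 + x^2 + x + 2) = 3x^7 + 3x^6 + 4x^5 + 5x^4 + 4x^3 + x^2 + 6.
Reduce using x^5 ≡ x^3 + 6x^2 + 2x + 1 (mod x^5 + 6x^3 + x^2 + 5x + 6).
Reduced: 5x^4 + 3x^2 + 3x + 6.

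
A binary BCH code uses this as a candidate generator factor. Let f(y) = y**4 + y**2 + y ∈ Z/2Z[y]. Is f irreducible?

No

Check for roots in Z/2Z: f(0) = 0 → root; f(1) = 1.
f(0) = 0, so (y) divides f(y); f is reducible.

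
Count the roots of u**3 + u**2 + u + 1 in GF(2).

1

Write f(u) = u**3 + u**2 + u + 1.
Evaluate at each of the 2 elements of GF(2):
f(0) = 1; f(1) = 0 → root.
Roots: {1}.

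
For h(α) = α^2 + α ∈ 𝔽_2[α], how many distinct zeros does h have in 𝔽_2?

2

Evaluate at each of the 2 elements of 𝔽_2:
h(0) = 0 → root; h(1) = 0 → root.
Roots: {0, 1}.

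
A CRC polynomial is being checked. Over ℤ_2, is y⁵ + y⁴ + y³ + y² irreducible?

Write h(y) = y⁵ + y⁴ + y³ + y².
Check for roots in ℤ_2: h(0) = 0 → root; h(1) = 0 → root.
h(0) = 0, so (y) divides h(y); h is reducible.

No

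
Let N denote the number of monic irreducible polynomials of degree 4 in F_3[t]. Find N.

18

By the necklace-counting formula, N_3(4) = (1/4) Σ_{d|4} μ(4/d)·3^d.
Divisors of 4: 1, 2, 4; μ(4/d) for each: 0, -1, 1.
Σ = − 3^2 + 3^4 = 72.
N = 72/4 = 18.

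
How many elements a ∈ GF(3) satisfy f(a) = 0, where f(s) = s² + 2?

2

Evaluate at each of the 3 elements of GF(3):
f(0) = 2; f(1) = 0 → root; f(2) = 0 → root.
Roots: {1, 2}.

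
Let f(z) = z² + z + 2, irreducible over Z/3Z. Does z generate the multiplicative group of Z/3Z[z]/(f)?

|GF(3^2)^×| = 3^2 − 1 = 8. Prime factorization: 8 = 2^3.
f is primitive ⇔ z has order 8 in GF(3)[z]/(f), i.e. z^(8/q) ≠ 1 for each prime q | 8.
z^(4) mod f = 2.
None equal 1, so z has full order 8; f is primitive.

Yes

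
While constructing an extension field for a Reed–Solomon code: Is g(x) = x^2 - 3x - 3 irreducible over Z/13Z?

Yes

Check each element of Z/13Z for a root: g(0)=10, g(1)=8, g(2)=8, g(3)=10, g(4)=1, g(5)=7, g(6)=2, g(7)=12, g(8)=11, g(9)=12, g(10)=2, g(11)=7, g(12)=1.
No roots. A degree-2 polynomial over a field with no linear factor is irreducible.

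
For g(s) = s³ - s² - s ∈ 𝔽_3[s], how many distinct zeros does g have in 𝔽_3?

1

Evaluate at each of the 3 elements of 𝔽_3:
g(0) = 0 → root; g(1) = 2; g(2) = 2.
Roots: {0}.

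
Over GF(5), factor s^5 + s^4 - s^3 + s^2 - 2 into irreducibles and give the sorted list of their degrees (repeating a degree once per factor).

1, 1, 3

Write h(s) = s^5 + s^4 - s^3 + s^2 - 2.
Roots in GF(5): h(0) = 3; h(1) = 0 → root; h(2) = 2; h(3) = 4; h(4) = 0 → root.
Linear factors from roots: (s - 1), (s + 1).
Complete factorization: h(s) = (s + 1)·(s - 1)·(s^3 + s^2 + 2).
Factor degrees with multiplicity: 1 + 1 + 3 = 5.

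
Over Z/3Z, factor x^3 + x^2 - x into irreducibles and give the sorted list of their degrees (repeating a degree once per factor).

1, 2

Write f(x) = x^3 + x^2 - x.
Roots in Z/3Z: f(0) = 0 → root; f(1) = 1; f(2) = 1.
Linear factors from roots: (x).
Complete factorization: f(x) = (x)·(x^2 + x - 1).
Factor degrees with multiplicity: 1 + 2 = 3.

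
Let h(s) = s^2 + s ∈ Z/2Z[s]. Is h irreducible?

Check for roots in Z/2Z: h(0) = 0 → root; h(1) = 0 → root.
h(0) = 0, so (s) divides h(s); h is reducible.

No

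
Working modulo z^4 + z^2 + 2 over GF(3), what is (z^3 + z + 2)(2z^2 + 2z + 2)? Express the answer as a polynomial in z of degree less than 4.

Multiply in GF(3)[z]: (z^3 + z + 2)·(2z^2 + 2z + 2) = 2z^5 + 2z^4 + z^3 + 1.
Reduce using z^4 ≡ 2z^2 + 1 (mod z^4 + z^2 + 2).
Reduced: 2z^3 + z^2 + 2z.

2z^3 + z^2 + 2z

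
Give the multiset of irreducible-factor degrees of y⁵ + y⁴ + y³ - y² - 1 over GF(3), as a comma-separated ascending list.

1, 1, 3

Write g(y) = y⁵ + y⁴ + y³ - y² - 1.
Roots in GF(3): g(0) = 2; g(1) = 1; g(2) = 0 → root.
Linear factors from roots: (y + 1).
Complete factorization: g(y) = (y + 1)^2·(y³ - y² - y - 1).
Factor degrees with multiplicity: 1 + 1 + 3 = 5.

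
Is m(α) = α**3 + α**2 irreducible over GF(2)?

Check for roots in GF(2): m(0) = 0 → root; m(1) = 0 → root.
m(0) = 0, so (α) divides m(α); m is reducible.

No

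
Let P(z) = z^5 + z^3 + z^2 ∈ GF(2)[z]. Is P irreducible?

Check for roots in GF(2): P(0) = 0 → root; P(1) = 1.
P(0) = 0, so (z) divides P(z); P is reducible.

No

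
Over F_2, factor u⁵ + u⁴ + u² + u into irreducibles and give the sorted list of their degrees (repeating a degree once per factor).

Write h(u) = u⁵ + u⁴ + u² + u.
Roots in F_2: h(0) = 0 → root; h(1) = 0 → root.
Linear factors from roots: (u), (u + 1).
Complete factorization: h(u) = (u)·(u + 1)^2·(u² + u + 1).
Factor degrees with multiplicity: 1 + 1 + 1 + 2 = 5.

1, 1, 1, 2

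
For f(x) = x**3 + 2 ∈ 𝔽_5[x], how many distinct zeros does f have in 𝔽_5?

1

Evaluate at each of the 5 elements of 𝔽_5:
f(0) = 2; f(1) = 3; f(2) = 0 → root; f(3) = 4; f(4) = 1.
Roots: {2}.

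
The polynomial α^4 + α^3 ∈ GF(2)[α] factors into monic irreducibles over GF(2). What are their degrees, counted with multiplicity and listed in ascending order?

1, 1, 1, 1

Write f(α) = α^4 + α^3.
Roots in GF(2): f(0) = 0 → root; f(1) = 0 → root.
Linear factors from roots: (α), (α + 1).
Complete factorization: f(α) = (α + 1)·(α)^3.
Factor degrees with multiplicity: 1 + 1 + 1 + 1 = 4.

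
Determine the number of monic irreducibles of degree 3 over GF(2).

2

By the necklace-counting formula, N_2(3) = (1/3) Σ_{d|3} μ(3/d)·2^d.
Divisors of 3: 1, 3; μ(3/d) for each: -1, 1.
Σ = − 2^1 + 2^3 = 6.
N = 6/3 = 2.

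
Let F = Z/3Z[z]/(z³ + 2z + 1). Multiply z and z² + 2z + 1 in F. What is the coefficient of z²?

Multiply in Z/3Z[z]: (z)·(z² + 2z + 1) = z³ + 2z² + z.
Reduce using z³ ≡ z + 2 (mod z³ + 2z + 1).
Reduced: 2z² + 2z + 2.

2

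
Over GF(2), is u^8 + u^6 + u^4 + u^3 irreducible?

Write f(u) = u^8 + u^6 + u^4 + u^3.
Check for roots in GF(2): f(0) = 0 → root; f(1) = 0 → root.
f(0) = 0, so (u) divides f(u); f is reducible.

No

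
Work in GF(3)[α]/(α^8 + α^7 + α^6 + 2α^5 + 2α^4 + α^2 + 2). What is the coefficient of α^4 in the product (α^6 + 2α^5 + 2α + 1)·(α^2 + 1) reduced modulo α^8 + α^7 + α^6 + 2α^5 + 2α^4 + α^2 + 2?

Multiply in GF(3)[α]: (α^6 + 2α^5 + 2α + 1)·(α^2 + 1) = α^8 + 2α^7 + α^6 + 2α^5 + 2α^3 + α^2 + 2α + 1.
Reduce using α^8 ≡ 2α^7 + 2α^6 + α^5 + α^4 + 2α^2 + 1 (mod α^8 + α^7 + α^6 + 2α^5 + 2α^4 + α^2 + 2).
Reduced: α^7 + α^4 + 2α^3 + 2α + 2.

1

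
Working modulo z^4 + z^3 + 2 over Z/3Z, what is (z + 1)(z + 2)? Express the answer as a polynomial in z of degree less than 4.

z^2 + 2

Multiply in Z/3Z[z]: (z + 1)·(z + 2) = z^2 + 2.
Reduced: z^2 + 2.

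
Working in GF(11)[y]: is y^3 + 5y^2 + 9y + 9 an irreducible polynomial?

No

Write g(y) = y^3 + 5y^2 + 9y + 9.
Check each element of GF(11) for a root: g(0)=9, g(1)=2, g(2)=0, g(3)=9, g(4)=2, g(5)=7, g(6)=8, g(7)=0, g(8)=0, g(9)=3, g(10)=4.
g(2) = 0, so (y − 2) divides g(y); g is reducible.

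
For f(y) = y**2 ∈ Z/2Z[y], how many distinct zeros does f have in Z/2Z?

1

Evaluate at each of the 2 elements of Z/2Z:
f(0) = 0 → root; f(1) = 1.
Roots: {0}.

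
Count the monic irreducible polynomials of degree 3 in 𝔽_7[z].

Gauss's count: N_{7}(3) = (1/3) Σ_{d|3} μ(3/d)·7^d.
Divisors of 3: 1, 3; μ(3/d) for each: -1, 1.
Σ = − 7^1 + 7^3 = 336.
N = 336/3 = 112.

112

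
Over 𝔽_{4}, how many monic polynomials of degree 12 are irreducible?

x^(4^12) − x is the product of all monic irreducibles of degree dividing 12; Möbius inversion gives N = (1/12) Σ μ(12/d)·4^d.
Divisors of 12: 1, 2, 3, 4, 6, 12; μ(12/d) for each: 0, 1, 0, -1, -1, 1.
Σ = 4^2 − 4^4 − 4^6 + 4^12 = 16772880.
N = 16772880/12 = 1397740.

1397740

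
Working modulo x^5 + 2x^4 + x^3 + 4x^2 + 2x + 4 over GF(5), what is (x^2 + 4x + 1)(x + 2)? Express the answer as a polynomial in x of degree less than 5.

Multiply in GF(5)[x]: (x^2 + 4x + 1)·(x + 2) = x^3 + x^2 + 4x + 2.
Reduced: x^3 + x^2 + 4x + 2.

x^3 + x^2 + 4x + 2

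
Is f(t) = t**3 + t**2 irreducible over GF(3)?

No

Check for roots in GF(3): f(0) = 0 → root; f(1) = 2; f(2) = 0 → root.
f(0) = 0, so (t) divides f(t); f is reducible.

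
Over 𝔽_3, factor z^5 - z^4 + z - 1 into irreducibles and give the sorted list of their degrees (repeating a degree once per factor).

1, 2, 2

Write g(z) = z^5 - z^4 + z - 1.
Roots in 𝔽_3: g(0) = 2; g(1) = 0 → root; g(2) = 2.
Linear factors from roots: (z - 1).
Complete factorization: g(z) = (z - 1)·(z^2 + z - 1)·(z^2 - z - 1).
Factor degrees with multiplicity: 1 + 2 + 2 = 5.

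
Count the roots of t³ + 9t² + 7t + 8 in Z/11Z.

Write h(t) = t³ + 9t² + 7t + 8.
Evaluate at each of the 11 elements of Z/11Z:
h(0) = 8; h(1) = 3; h(2) = 0 → root; h(3) = 5; h(4) = 2; h(5) = 8; h(6) = 7; h(7) = 5; h(8) = 8; h(9) = 0 → root; h(10) = 9.
Roots: {2, 9}.

2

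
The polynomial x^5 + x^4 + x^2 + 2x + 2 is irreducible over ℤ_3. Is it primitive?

Write f(x) = x^5 + x^4 + x^2 + 2x + 2.
|GF(3^5)^×| = 3^5 − 1 = 242. Prime factorization: 242 = 2·11^2.
f is primitive ⇔ x has order 242 in GF(3)[x]/(f), i.e. x^(242/q) ≠ 1 for each prime q | 242.
x^(121) mod f = 1
x^(22) mod f = x^4 + 2x^3 + 2.
Since x^(121) = 1, the order of x divides 121 < 242; not primitive.

No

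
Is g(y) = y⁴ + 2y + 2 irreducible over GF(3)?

Check for roots in GF(3): g(0) = 2; g(1) = 2; g(2) = 1.
No roots, so no linear factors.
Monic irreducibles of degree 2 over GF(3): y² + 1, y² + y + 2, y² + 2y + 2.
None of them divide g (all give nonzero remainder).
No irreducible factor of degree ≤ 2 exists, so g is irreducible over GF(3).

Yes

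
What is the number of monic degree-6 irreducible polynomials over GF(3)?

By the necklace-counting formula, N_3(6) = (1/6) Σ_{d|6} μ(6/d)·3^d.
Divisors of 6: 1, 2, 3, 6; μ(6/d) for each: 1, -1, -1, 1.
Σ = 3^1 − 3^2 − 3^3 + 3^6 = 696.
N = 696/6 = 116.

116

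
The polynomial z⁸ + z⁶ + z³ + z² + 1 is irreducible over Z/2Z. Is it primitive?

Yes

Write f(z) = z⁸ + z⁶ + z³ + z² + 1.
|GF(2^8)^×| = 2^8 − 1 = 255. Prime factorization: 255 = 3·5·17.
f is primitive ⇔ z has order 255 in GF(2)[z]/(f), i.e. z^(255/q) ≠ 1 for each prime q | 255.
z^(85) mod f = z⁴ + z³ + z².
z^(51) mod f = z⁷ + z⁵.
z^(15) mod f = z⁶ + z⁵ + z⁴ + z³ + z².
None equal 1, so z has full order 255; f is primitive.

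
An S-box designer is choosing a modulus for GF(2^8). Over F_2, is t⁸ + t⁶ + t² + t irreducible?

No

Write m(t) = t⁸ + t⁶ + t² + t.
Check for roots in F_2: m(0) = 0 → root; m(1) = 0 → root.
m(0) = 0, so (t) divides m(t); m is reducible.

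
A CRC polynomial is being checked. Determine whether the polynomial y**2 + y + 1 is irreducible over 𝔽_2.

Yes

Write g(y) = y**2 + y + 1.
Check for roots in 𝔽_2: g(0) = 1; g(1) = 1.
No roots. A degree-2 polynomial over a field with no linear factor is irreducible.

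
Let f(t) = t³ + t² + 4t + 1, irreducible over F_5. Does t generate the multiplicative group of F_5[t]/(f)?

|GF(5^3)^×| = 5^3 − 1 = 124. Prime factorization: 124 = 2^2·31.
f is primitive ⇔ t has order 124 in GF(5)[t]/(f), i.e. t^(124/q) ≠ 1 for each prime q | 124.
t^(62) mod f = 1
t^(4) mod f = 2t² + 3t + 1.
Since t^(62) = 1, the order of t divides 62 < 124; not primitive.

No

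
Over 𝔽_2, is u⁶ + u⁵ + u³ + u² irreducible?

Write f(u) = u⁶ + u⁵ + u³ + u².
Check for roots in 𝔽_2: f(0) = 0 → root; f(1) = 0 → root.
f(0) = 0, so (u) divides f(u); f is reducible.

No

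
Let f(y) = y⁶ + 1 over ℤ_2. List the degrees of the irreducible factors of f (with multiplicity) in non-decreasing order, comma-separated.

1, 1, 2, 2

Roots in ℤ_2: f(0) = 1; f(1) = 0 → root.
Linear factors from roots: (y + 1).
Complete factorization: f(y) = (y + 1)^2·(y² + y + 1)^2.
Factor degrees with multiplicity: 1 + 1 + 2 + 2 = 6.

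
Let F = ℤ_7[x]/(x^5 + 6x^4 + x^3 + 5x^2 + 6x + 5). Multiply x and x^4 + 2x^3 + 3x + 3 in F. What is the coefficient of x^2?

Multiply in ℤ_7[x]: (x)·(x^4 + 2x^3 + 3x + 3) = x^5 + 2x^4 + 3x^2 + 3x.
Reduce using x^5 ≡ x^4 + 6x^3 + 2x^2 + x + 2 (mod x^5 + 6x^4 + x^3 + 5x^2 + 6x + 5).
Reduced: 3x^4 + 6x^3 + 5x^2 + 4x + 2.

5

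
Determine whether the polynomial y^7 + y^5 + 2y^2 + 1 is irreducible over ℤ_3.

Write h(y) = y^7 + y^5 + 2y^2 + 1.
Check for roots in ℤ_3: h(0) = 1; h(1) = 2; h(2) = 1.
No roots, so no linear factors.
Monic irreducibles of degree 2 over GF(3): y^2 + 1, y^2 + y + 2, y^2 + 2y + 2.
None of them divide h (all give nonzero remainder).
Degree-3 irreducible divisors: test the 8 monic irreducibles of degree 3 over GF(3).
None of them divide h (all give nonzero remainder).
No irreducible factor of degree ≤ 3 exists, so h is irreducible over GF(3).

Yes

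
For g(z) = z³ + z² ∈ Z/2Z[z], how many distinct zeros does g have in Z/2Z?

2

Evaluate at each of the 2 elements of Z/2Z:
g(0) = 0 → root; g(1) = 0 → root.
Roots: {0, 1}.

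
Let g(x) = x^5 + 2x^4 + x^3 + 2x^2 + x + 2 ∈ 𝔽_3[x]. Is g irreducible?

Check for roots in 𝔽_3: g(0) = 2; g(1) = 0 → root; g(2) = 0 → root.
g(1) = 0, so (x − 1) divides g(x); g is reducible.

No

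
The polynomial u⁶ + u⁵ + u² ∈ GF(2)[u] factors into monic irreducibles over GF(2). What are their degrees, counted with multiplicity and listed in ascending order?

1, 1, 4

Write h(u) = u⁶ + u⁵ + u².
Roots in GF(2): h(0) = 0 → root; h(1) = 1.
Linear factors from roots: (u).
Complete factorization: h(u) = (u)^2·(u⁴ + u³ + 1).
Factor degrees with multiplicity: 1 + 1 + 4 = 6.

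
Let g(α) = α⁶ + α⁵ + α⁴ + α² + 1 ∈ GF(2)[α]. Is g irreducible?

Check for roots in GF(2): g(0) = 1; g(1) = 1.
No roots, so no linear factors.
Monic irreducibles of degree 2 over GF(2): α² + α + 1.
None of them divide g (all give nonzero remainder).
Monic irreducibles of degree 3 over GF(2): α³ + α + 1, α³ + α² + 1.
None of them divide g (all give nonzero remainder).
No irreducible factor of degree ≤ 3 exists, so g is irreducible over GF(2).

Yes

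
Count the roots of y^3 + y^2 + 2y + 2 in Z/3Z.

2

Write h(y) = y^3 + y^2 + 2y + 2.
Evaluate at each of the 3 elements of Z/3Z:
h(0) = 2; h(1) = 0 → root; h(2) = 0 → root.
Roots: {1, 2}.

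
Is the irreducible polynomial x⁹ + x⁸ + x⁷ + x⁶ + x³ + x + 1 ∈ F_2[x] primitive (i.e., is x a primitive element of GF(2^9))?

Write f(x) = x⁹ + x⁸ + x⁷ + x⁶ + x³ + x + 1.
|GF(2^9)^×| = 2^9 − 1 = 511. Prime factorization: 511 = 7·73.
f is primitive ⇔ x has order 511 in GF(2)[x]/(f), i.e. x^(511/q) ≠ 1 for each prime q | 511.
x^(73) mod f = x⁷ + x⁵ + x³ + x + 1.
x^(7) mod f = x⁷.
None equal 1, so x has full order 511; f is primitive.

Yes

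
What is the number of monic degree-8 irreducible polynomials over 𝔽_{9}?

Gauss's count: N_{9}(8) = (1/8) Σ_{d|8} μ(8/d)·9^d.
Divisors of 8: 1, 2, 4, 8; μ(8/d) for each: 0, 0, -1, 1.
Σ = − 9^4 + 9^8 = 43040160.
N = 43040160/8 = 5380020.

5380020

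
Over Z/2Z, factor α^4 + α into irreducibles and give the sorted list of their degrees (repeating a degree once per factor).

1, 1, 2

Write f(α) = α^4 + α.
Roots in Z/2Z: f(0) = 0 → root; f(1) = 0 → root.
Linear factors from roots: (α), (α + 1).
Complete factorization: f(α) = (α)·(α + 1)·(α^2 + α + 1).
Factor degrees with multiplicity: 1 + 1 + 2 = 4.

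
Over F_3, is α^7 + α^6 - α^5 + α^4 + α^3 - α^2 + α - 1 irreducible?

Yes

Write f(α) = α^7 + α^6 - α^5 + α^4 + α^3 - α^2 + α - 1.
Check for roots in F_3: f(0) = 2; f(1) = 2; f(2) = 1.
No roots, so no linear factors.
Monic irreducibles of degree 2 over GF(3): α^2 + 1, α^2 + α - 1, α^2 - α - 1.
None of them divide f (all give nonzero remainder).
Degree-3 irreducible divisors: test the 8 monic irreducibles of degree 3 over GF(3).
None of them divide f (all give nonzero remainder).
No irreducible factor of degree ≤ 3 exists, so f is irreducible over GF(3).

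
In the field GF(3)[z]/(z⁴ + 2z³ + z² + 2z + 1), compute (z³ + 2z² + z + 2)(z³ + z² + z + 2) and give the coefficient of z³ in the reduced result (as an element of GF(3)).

Multiply in GF(3)[z]: (z³ + 2z² + z + 2)·(z³ + z² + z + 2) = z⁶ + z⁴ + z³ + z² + z + 1.
Reduce using z⁴ ≡ z³ + 2z² + z + 2 (mod z⁴ + 2z³ + z² + 2z + 1).
Reduced: 2z³ + z.

2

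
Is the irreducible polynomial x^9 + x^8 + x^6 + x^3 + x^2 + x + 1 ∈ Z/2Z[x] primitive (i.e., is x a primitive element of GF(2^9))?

Yes

Write f(x) = x^9 + x^8 + x^6 + x^3 + x^2 + x + 1.
|GF(2^9)^×| = 2^9 − 1 = 511. Prime factorization: 511 = 7·73.
f is primitive ⇔ x has order 511 in GF(2)[x]/(f), i.e. x^(511/q) ≠ 1 for each prime q | 511.
x^(73) mod f = x^7 + x^5 + x^4 + x^2.
x^(7) mod f = x^7.
None equal 1, so x has full order 511; f is primitive.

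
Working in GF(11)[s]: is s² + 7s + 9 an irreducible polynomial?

Yes

Write g(s) = s² + 7s + 9.
Check each element of GF(11) for a root: g(0)=9, g(1)=6, g(2)=5, g(3)=6, g(4)=9, g(5)=3, g(6)=10, g(7)=8, g(8)=8, g(9)=10, g(10)=3.
No roots. A degree-2 polynomial over a field with no linear factor is irreducible.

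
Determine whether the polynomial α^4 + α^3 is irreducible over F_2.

No

Write f(α) = α^4 + α^3.
Check for roots in F_2: f(0) = 0 → root; f(1) = 0 → root.
f(0) = 0, so (α) divides f(α); f is reducible.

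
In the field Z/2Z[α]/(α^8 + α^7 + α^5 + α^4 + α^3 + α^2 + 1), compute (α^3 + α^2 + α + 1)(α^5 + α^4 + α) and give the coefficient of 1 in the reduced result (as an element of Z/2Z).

1

Multiply in Z/2Z[α]: (α^3 + α^2 + α + 1)·(α^5 + α^4 + α) = α^8 + α^3 + α^2 + α.
Reduce using α^8 ≡ α^7 + α^5 + α^4 + α^3 + α^2 + 1 (mod α^8 + α^7 + α^5 + α^4 + α^3 + α^2 + 1).
Reduced: α^7 + α^5 + α^4 + α + 1.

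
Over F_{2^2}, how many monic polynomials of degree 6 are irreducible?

Gauss's count: N_{4}(6) = (1/6) Σ_{d|6} μ(6/d)·4^d.
Divisors of 6: 1, 2, 3, 6; μ(6/d) for each: 1, -1, -1, 1.
Σ = 4^1 − 4^2 − 4^3 + 4^6 = 4020.
N = 4020/6 = 670.

670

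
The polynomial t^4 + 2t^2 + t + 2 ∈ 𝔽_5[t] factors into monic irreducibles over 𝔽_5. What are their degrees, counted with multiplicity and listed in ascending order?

Write g(t) = t^4 + 2t^2 + t + 2.
Roots in 𝔽_5: g(0) = 2; g(1) = 1; g(2) = 3; g(3) = 4; g(4) = 4.
Complete factorization: g(t) = (t^2 + t + 1)·(t^2 - t + 2).
Factor degrees with multiplicity: 2 + 2 = 4.

2, 2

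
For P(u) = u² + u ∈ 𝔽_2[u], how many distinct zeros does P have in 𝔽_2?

2

Evaluate at each of the 2 elements of 𝔽_2:
P(0) = 0 → root; P(1) = 0 → root.
Roots: {0, 1}.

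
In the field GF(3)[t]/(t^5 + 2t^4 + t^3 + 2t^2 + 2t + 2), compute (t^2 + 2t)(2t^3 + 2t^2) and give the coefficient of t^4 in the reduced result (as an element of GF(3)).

2

Multiply in GF(3)[t]: (t^2 + 2t)·(2t^3 + 2t^2) = 2t^5 + t^3.
Reduce using t^5 ≡ t^4 + 2t^3 + t^2 + t + 1 (mod t^5 + 2t^4 + t^3 + 2t^2 + 2t + 2).
Reduced: 2t^4 + 2t^3 + 2t^2 + 2t + 2.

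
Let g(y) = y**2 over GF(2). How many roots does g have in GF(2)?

Evaluate at each of the 2 elements of GF(2):
g(0) = 0 → root; g(1) = 1.
Roots: {0}.

1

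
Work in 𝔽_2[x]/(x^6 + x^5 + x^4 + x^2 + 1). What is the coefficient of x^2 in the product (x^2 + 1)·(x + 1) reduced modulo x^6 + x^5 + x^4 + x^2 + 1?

1

Multiply in 𝔽_2[x]: (x^2 + 1)·(x + 1) = x^3 + x^2 + x + 1.
Reduced: x^3 + x^2 + x + 1.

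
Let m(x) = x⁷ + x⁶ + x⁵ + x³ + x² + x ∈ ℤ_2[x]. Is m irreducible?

No

Check for roots in ℤ_2: m(0) = 0 → root; m(1) = 0 → root.
m(0) = 0, so (x) divides m(x); m is reducible.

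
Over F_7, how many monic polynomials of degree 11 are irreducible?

179756976

x^(7^11) − x is the product of all monic irreducibles of degree dividing 11; Möbius inversion gives N = (1/11) Σ μ(11/d)·7^d.
Divisors of 11: 1, 11; μ(11/d) for each: -1, 1.
Σ = − 7^1 + 7^11 = 1977326736.
N = 1977326736/11 = 179756976.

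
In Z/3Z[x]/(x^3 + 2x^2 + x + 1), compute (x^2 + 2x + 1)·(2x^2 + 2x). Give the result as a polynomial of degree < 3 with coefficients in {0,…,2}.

Multiply in Z/3Z[x]: (x^2 + 2x + 1)·(2x^2 + 2x) = 2x^4 + 2x.
Reduce using x^3 ≡ x^2 + 2x + 2 (mod x^3 + 2x^2 + x + 1).
Reduced: x + 1.

x + 1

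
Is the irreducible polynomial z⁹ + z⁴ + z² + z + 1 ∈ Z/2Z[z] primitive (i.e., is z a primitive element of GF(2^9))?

Write f(z) = z⁹ + z⁴ + z² + z + 1.
|GF(2^9)^×| = 2^9 − 1 = 511. Prime factorization: 511 = 7·73.
f is primitive ⇔ z has order 511 in GF(2)[z]/(f), i.e. z^(511/q) ≠ 1 for each prime q | 511.
z^(73) mod f = 1
z^(7) mod f = z⁷.
Since z^(73) = 1, the order of z divides 73 < 511; not primitive.

No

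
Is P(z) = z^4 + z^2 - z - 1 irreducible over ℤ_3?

No

Check for roots in ℤ_3: P(0) = 2; P(1) = 0 → root; P(2) = 2.
P(1) = 0, so (z − 1) divides P(z); P is reducible.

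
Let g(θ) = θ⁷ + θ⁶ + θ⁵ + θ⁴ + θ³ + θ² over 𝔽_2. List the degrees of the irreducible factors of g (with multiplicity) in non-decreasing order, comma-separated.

1, 1, 1, 2, 2

Roots in 𝔽_2: g(0) = 0 → root; g(1) = 0 → root.
Linear factors from roots: (θ), (θ + 1).
Complete factorization: g(θ) = (θ + 1)·(θ)^2·(θ² + θ + 1)^2.
Factor degrees with multiplicity: 1 + 1 + 1 + 2 + 2 = 7.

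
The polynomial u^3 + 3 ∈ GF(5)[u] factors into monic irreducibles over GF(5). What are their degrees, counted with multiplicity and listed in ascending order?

Write h(u) = u^3 + 3.
Roots in GF(5): h(0) = 3; h(1) = 4; h(2) = 1; h(3) = 0 → root; h(4) = 2.
Linear factors from roots: (u + 2).
Complete factorization: h(u) = (u + 2)·(u^2 + 3u + 4).
Factor degrees with multiplicity: 1 + 2 = 3.

1, 2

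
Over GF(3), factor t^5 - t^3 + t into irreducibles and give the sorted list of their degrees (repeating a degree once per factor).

Write g(t) = t^5 - t^3 + t.
Roots in GF(3): g(0) = 0 → root; g(1) = 1; g(2) = 2.
Linear factors from roots: (t).
Complete factorization: g(t) = (t)·(t^2 + 1)^2.
Factor degrees with multiplicity: 1 + 2 + 2 = 5.

1, 2, 2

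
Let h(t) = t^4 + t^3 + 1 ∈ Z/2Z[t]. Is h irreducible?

Check for roots in Z/2Z: h(0) = 1; h(1) = 1.
No roots, so no linear factors.
Monic irreducibles of degree 2 over GF(2): t^2 + t + 1.
None of them divide h (all give nonzero remainder).
No irreducible factor of degree ≤ 2 exists, so h is irreducible over GF(2).

Yes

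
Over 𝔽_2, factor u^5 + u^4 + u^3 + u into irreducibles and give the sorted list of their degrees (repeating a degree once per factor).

Write h(u) = u^5 + u^4 + u^3 + u.
Roots in 𝔽_2: h(0) = 0 → root; h(1) = 0 → root.
Linear factors from roots: (u), (u + 1).
Complete factorization: h(u) = (u)·(u + 1)·(u^3 + u + 1).
Factor degrees with multiplicity: 1 + 1 + 3 = 5.

1, 1, 3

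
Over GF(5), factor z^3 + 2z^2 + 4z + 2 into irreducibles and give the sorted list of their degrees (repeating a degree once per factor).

Write g(z) = z^3 + 2z^2 + 4z + 2.
Roots in GF(5): g(0) = 2; g(1) = 4; g(2) = 1; g(3) = 4; g(4) = 4.
Complete factorization: g(z) = (z^3 + 2z^2 + 4z + 2).
Factor degrees with multiplicity: 3 = 3.

3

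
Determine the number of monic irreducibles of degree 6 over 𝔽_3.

116

x^(3^6) − x is the product of all monic irreducibles of degree dividing 6; Möbius inversion gives N = (1/6) Σ μ(6/d)·3^d.
Divisors of 6: 1, 2, 3, 6; μ(6/d) for each: 1, -1, -1, 1.
Σ = 3^1 − 3^2 − 3^3 + 3^6 = 696.
N = 696/6 = 116.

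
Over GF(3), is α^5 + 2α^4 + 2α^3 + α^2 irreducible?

Write g(α) = α^5 + 2α^4 + 2α^3 + α^2.
Check for roots in GF(3): g(0) = 0 → root; g(1) = 0 → root; g(2) = 0 → root.
g(0) = 0, so (α) divides g(α); g is reducible.

No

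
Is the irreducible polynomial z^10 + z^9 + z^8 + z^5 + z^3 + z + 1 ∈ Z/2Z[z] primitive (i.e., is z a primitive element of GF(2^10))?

Write f(z) = z^10 + z^9 + z^8 + z^5 + z^3 + z + 1.
|GF(2^10)^×| = 2^10 − 1 = 1023. Prime factorization: 1023 = 3·11·31.
f is primitive ⇔ z has order 1023 in GF(2)[z]/(f), i.e. z^(1023/q) ≠ 1 for each prime q | 1023.
z^(341) mod f = z^9 + z^7 + z^6 + z^3 + z^2.
z^(93) mod f = 1
z^(33) mod f = z^9 + z^6 + z^3 + 1.
Since z^(93) = 1, the order of z divides 93 < 1023; not primitive.

No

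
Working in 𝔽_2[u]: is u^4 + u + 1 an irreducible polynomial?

Write f(u) = u^4 + u + 1.
Check for roots in 𝔽_2: f(0) = 1; f(1) = 1.
No roots, so no linear factors.
Monic irreducibles of degree 2 over GF(2): u^2 + u + 1.
None of them divide f (all give nonzero remainder).
No irreducible factor of degree ≤ 2 exists, so f is irreducible over GF(2).

Yes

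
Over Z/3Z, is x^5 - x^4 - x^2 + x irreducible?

No

Write m(x) = x^5 - x^4 - x^2 + x.
Check for roots in Z/3Z: m(0) = 0 → root; m(1) = 0 → root; m(2) = 2.
m(0) = 0, so (x) divides m(x); m is reducible.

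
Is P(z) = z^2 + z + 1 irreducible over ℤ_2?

Yes

Check for roots in ℤ_2: P(0) = 1; P(1) = 1.
No roots. A degree-2 polynomial over a field with no linear factor is irreducible.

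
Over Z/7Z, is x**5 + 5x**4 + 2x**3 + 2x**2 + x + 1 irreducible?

Write f(x) = x**5 + 5x**4 + 2x**3 + 2x**2 + x + 1.
Check for roots in Z/7Z: f(0) = 1; f(1) = 5; f(2) = 6; f(3) = 3; f(4) = 5; f(5) = 4; f(6) = 4.
No roots, so no linear factors.
Degree-2 irreducible divisors: test the 21 monic irreducibles of degree 2 over GF(7).
None of them divide f (all give nonzero remainder).
No irreducible factor of degree ≤ 2 exists, so f is irreducible over GF(7).

Yes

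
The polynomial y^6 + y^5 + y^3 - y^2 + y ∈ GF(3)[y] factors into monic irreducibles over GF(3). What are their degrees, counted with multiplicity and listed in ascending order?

1, 1, 1, 3

Write h(y) = y^6 + y^5 + y^3 - y^2 + y.
Roots in GF(3): h(0) = 0 → root; h(1) = 0 → root; h(2) = 0 → root.
Linear factors from roots: (y), (y - 1), (y + 1).
Complete factorization: h(y) = (y)·(y + 1)·(y - 1)·(y^3 + y^2 + y - 1).
Factor degrees with multiplicity: 1 + 1 + 1 + 3 = 6.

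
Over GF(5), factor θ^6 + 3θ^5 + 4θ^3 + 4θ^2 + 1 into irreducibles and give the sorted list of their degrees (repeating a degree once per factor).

6

Write g(θ) = θ^6 + 3θ^5 + 4θ^3 + 4θ^2 + 1.
Roots in GF(5): g(0) = 1; g(1) = 3; g(2) = 4; g(3) = 3; g(4) = 4.
Complete factorization: g(θ) = (θ^6 + 3θ^5 + 4θ^3 + 4θ^2 + 1).
Factor degrees with multiplicity: 6 = 6.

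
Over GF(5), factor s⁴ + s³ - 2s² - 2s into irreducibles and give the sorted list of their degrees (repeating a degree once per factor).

1, 1, 2

Write f(s) = s⁴ + s³ - 2s² - 2s.
Roots in GF(5): f(0) = 0 → root; f(1) = 3; f(2) = 2; f(3) = 4; f(4) = 0 → root.
Linear factors from roots: (s), (s + 1).
Complete factorization: f(s) = (s)·(s + 1)·(s² - 2).
Factor degrees with multiplicity: 1 + 1 + 2 = 4.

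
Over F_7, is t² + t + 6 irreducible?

Write m(t) = t² + t + 6.
Check for roots in F_7: m(0) = 6; m(1) = 1; m(2) = 5; m(3) = 4; m(4) = 5; m(5) = 1; m(6) = 6.
No roots. A degree-2 polynomial over a field with no linear factor is irreducible.

Yes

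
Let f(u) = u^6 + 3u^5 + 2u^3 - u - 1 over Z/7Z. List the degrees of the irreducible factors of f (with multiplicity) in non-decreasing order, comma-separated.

Complete factorization: f(u) = (u^2 - 2u + 3)·(u^2 - u + 3)^2.
Factor degrees with multiplicity: 2 + 2 + 2 = 6.

2, 2, 2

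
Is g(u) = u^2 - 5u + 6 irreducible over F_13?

No

Check each element of F_13 for a root: g(0)=6, g(1)=2, g(2)=0, g(3)=0, g(4)=2, g(5)=6, g(6)=12, g(7)=7, g(8)=4, g(9)=3, g(10)=4, g(11)=7, g(12)=12.
g(2) = 0, so (u − 2) divides g(u); g is reducible.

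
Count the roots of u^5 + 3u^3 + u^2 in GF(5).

Write f(u) = u^5 + 3u^3 + u^2.
Evaluate at each of the 5 elements of GF(5):
f(0) = 0 → root; f(1) = 0 → root; f(2) = 0 → root; f(3) = 3; f(4) = 2.
Roots: {0, 1, 2}.

3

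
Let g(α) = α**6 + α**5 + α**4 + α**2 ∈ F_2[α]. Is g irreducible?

No

Check for roots in F_2: g(0) = 0 → root; g(1) = 0 → root.
g(0) = 0, so (α) divides g(α); g is reducible.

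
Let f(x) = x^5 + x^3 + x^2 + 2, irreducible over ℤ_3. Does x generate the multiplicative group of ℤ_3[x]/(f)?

|GF(3^5)^×| = 3^5 − 1 = 242. Prime factorization: 242 = 2·11^2.
f is primitive ⇔ x has order 242 in GF(3)[x]/(f), i.e. x^(242/q) ≠ 1 for each prime q | 242.
x^(121) mod f = 1
x^(22) mod f = x^4 + 2x^2 + 2x + 2.
Since x^(121) = 1, the order of x divides 121 < 242; not primitive.

No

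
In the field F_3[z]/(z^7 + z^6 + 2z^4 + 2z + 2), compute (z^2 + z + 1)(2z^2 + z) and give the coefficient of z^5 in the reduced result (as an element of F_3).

Multiply in F_3[z]: (z^2 + z + 1)·(2z^2 + z) = 2z^4 + z.
Reduced: 2z^4 + z.

0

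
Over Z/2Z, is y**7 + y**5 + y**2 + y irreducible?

Write m(y) = y**7 + y**5 + y**2 + y.
Check for roots in Z/2Z: m(0) = 0 → root; m(1) = 0 → root.
m(0) = 0, so (y) divides m(y); m is reducible.

No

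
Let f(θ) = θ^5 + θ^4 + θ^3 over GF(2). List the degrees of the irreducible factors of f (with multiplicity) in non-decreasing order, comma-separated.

1, 1, 1, 2

Roots in GF(2): f(0) = 0 → root; f(1) = 1.
Linear factors from roots: (θ).
Complete factorization: f(θ) = (θ)^3·(θ^2 + θ + 1).
Factor degrees with multiplicity: 1 + 1 + 1 + 2 = 5.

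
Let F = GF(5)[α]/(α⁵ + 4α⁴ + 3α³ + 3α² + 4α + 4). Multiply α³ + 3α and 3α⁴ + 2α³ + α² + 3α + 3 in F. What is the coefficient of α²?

Multiply in GF(5)[α]: (α³ + 3α)·(3α⁴ + 2α³ + α² + 3α + 3) = 3α⁷ + 2α⁶ + 4α⁴ + α³ + 4α² + 4α.
Reduce using α⁵ ≡ α⁴ + 2α³ + 2α² + α + 1 (mod α⁵ + 4α⁴ + 3α³ + 3α² + 4α + 4).
Reduced: α⁴ + α³ + 4α² + 1.

4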